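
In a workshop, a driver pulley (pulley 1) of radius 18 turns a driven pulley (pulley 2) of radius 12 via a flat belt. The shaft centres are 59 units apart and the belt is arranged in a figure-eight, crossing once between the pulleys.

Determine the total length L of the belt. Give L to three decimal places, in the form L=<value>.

L=227.860

crossed belt: β = asin((r1+r2)/C) = asin(30/59) = 30.5623°
wrap1 = wrap2 = π + 2β = 241.1246°
tangent length = C·cosβ = 50.8035
L = (r1+r2)·wrap + 2·C·cosβ = 30·4.2084 + 2·50.8035 = 227.8596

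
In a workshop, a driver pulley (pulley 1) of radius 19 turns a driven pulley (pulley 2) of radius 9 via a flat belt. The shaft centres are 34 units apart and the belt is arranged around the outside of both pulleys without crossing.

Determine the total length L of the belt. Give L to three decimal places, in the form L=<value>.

L=158.928

open belt: β = asin((r2−r1)/C) = asin(-10/34) = -17.1046°
wrap1 = π − 2β = 214.2093°
wrap2 = π + 2β = 145.7907°
tangent length = C·cosβ = 32.4962
L = r1·wrap1 + r2·wrap2 + 2·C·cosβ = 19·3.7387 + 9·2.5445 + 2·32.4962 = 158.9275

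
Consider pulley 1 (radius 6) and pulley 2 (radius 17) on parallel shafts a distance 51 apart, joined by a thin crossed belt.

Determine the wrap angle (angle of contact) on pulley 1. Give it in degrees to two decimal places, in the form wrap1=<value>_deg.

crossed belt: β = asin((r1+r2)/C) = asin(23/51) = 26.8066°
wrap1 = wrap2 = π + 2β = 233.6132°

wrap1=233.61_deg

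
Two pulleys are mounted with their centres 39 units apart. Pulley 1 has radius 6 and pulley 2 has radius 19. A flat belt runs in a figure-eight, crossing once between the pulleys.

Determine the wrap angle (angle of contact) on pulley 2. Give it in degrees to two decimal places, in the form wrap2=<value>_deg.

wrap2=259.74_deg

crossed belt: β = asin((r1+r2)/C) = asin(25/39) = 39.8683°
wrap1 = wrap2 = π + 2β = 259.7367°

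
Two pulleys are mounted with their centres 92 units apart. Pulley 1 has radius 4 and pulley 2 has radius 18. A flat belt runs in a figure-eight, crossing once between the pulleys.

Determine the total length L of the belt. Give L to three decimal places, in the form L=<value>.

crossed belt: β = asin((r1+r2)/C) = asin(22/92) = 13.8352°
wrap1 = wrap2 = π + 2β = 207.6704°
tangent length = C·cosβ = 89.3308
L = (r1+r2)·wrap + 2·C·cosβ = 22·3.6245 + 2·89.3308 = 258.4014

L=258.401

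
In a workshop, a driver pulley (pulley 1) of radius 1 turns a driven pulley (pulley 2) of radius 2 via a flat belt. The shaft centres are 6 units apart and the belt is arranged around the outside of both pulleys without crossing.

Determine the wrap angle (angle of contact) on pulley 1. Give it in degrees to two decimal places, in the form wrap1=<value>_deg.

wrap1=160.81_deg

open belt: β = asin((r2−r1)/C) = asin(1/6) = 9.5941°
wrap1 = π − 2β = 160.8119°
wrap2 = π + 2β = 199.1881°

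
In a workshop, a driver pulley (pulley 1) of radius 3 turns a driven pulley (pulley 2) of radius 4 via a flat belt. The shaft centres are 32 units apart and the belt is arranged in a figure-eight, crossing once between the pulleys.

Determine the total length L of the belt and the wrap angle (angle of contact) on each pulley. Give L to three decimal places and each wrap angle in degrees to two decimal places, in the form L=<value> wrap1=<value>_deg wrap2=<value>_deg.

L=87.529 wrap1=205.27_deg wrap2=205.27_deg

crossed belt: β = asin((r1+r2)/C) = asin(7/32) = 12.6356°
wrap1 = wrap2 = π + 2β = 205.2713°
tangent length = C·cosβ = 31.2250
L = (r1+r2)·wrap + 2·C·cosβ = 7·3.5827 + 2·31.2250 = 87.5286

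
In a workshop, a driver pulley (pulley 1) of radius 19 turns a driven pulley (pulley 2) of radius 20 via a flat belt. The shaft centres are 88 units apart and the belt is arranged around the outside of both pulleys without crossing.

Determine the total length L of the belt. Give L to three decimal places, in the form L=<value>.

open belt: β = asin((r2−r1)/C) = asin(1/88) = 0.6511°
wrap1 = π − 2β = 178.6978°
wrap2 = π + 2β = 181.3022°
tangent length = C·cosβ = 87.9943
L = r1·wrap1 + r2·wrap2 + 2·C·cosβ = 19·3.1189 + 20·3.1643 + 2·87.9943 = 298.5335

L=298.533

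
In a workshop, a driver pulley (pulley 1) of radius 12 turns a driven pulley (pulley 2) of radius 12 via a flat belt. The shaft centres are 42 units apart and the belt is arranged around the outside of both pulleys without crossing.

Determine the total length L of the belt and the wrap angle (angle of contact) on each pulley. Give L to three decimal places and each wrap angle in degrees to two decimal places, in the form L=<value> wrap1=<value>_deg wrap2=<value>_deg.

open belt: β = asin((r2−r1)/C) = asin(0/42) = 0.0000°
wrap1 = π − 2β = 180.0000°
wrap2 = π + 2β = 180.0000°
tangent length = C·cosβ = 42.0000
L = r1·wrap1 + r2·wrap2 + 2·C·cosβ = 12·3.1416 + 12·3.1416 + 2·42.0000 = 159.3982

L=159.398 wrap1=180.00_deg wrap2=180.00_deg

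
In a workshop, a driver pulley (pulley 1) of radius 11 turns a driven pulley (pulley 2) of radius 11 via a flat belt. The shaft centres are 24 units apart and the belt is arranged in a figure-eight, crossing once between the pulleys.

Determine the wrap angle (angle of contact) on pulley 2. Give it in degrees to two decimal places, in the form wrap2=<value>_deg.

wrap2=312.89_deg

crossed belt: β = asin((r1+r2)/C) = asin(22/24) = 66.4435°
wrap1 = wrap2 = π + 2β = 312.8871°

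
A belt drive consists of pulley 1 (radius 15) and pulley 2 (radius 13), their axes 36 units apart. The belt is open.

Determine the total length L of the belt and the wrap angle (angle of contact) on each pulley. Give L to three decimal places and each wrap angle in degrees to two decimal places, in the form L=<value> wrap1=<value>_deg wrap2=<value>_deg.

L=160.076 wrap1=186.37_deg wrap2=173.63_deg

open belt: β = asin((r2−r1)/C) = asin(-2/36) = -3.1847°
wrap1 = π − 2β = 186.3695°
wrap2 = π + 2β = 173.6305°
tangent length = C·cosβ = 35.9444
L = r1·wrap1 + r2·wrap2 + 2·C·cosβ = 15·3.2528 + 13·3.0304 + 2·35.9444 = 160.0757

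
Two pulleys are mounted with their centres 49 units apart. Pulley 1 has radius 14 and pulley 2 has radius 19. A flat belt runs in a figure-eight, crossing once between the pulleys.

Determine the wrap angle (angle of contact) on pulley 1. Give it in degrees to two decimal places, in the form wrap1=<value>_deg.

crossed belt: β = asin((r1+r2)/C) = asin(33/49) = 42.3354°
wrap1 = wrap2 = π + 2β = 264.6708°

wrap1=264.67_deg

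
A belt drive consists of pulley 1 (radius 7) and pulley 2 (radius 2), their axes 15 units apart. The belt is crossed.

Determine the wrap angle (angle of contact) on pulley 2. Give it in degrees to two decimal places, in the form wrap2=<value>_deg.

wrap2=253.74_deg

crossed belt: β = asin((r1+r2)/C) = asin(9/15) = 36.8699°
wrap1 = wrap2 = π + 2β = 253.7398°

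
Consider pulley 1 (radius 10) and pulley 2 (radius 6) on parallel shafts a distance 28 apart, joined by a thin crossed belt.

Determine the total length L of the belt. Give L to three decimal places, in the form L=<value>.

crossed belt: β = asin((r1+r2)/C) = asin(16/28) = 34.8499°
wrap1 = wrap2 = π + 2β = 249.6998°
tangent length = C·cosβ = 22.9783
L = (r1+r2)·wrap + 2·C·cosβ = 16·4.3581 + 2·22.9783 = 115.6858

L=115.686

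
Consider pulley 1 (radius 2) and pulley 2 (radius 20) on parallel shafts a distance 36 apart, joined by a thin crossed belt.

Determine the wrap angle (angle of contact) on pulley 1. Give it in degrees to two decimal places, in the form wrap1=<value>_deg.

crossed belt: β = asin((r1+r2)/C) = asin(22/36) = 37.6699°
wrap1 = wrap2 = π + 2β = 255.3398°

wrap1=255.34_deg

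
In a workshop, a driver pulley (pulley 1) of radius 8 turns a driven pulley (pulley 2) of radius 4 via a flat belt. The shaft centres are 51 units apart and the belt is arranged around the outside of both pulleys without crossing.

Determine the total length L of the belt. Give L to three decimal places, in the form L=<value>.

open belt: β = asin((r2−r1)/C) = asin(-4/51) = -4.4984°
wrap1 = π − 2β = 188.9968°
wrap2 = π + 2β = 171.0032°
tangent length = C·cosβ = 50.8429
L = r1·wrap1 + r2·wrap2 + 2·C·cosβ = 8·3.2986 + 4·2.9846 + 2·50.8429 = 140.0130

L=140.013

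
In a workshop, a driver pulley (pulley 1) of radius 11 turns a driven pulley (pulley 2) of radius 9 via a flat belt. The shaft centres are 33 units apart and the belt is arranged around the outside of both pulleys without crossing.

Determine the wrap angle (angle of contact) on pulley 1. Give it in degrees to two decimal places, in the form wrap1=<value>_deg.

open belt: β = asin((r2−r1)/C) = asin(-2/33) = -3.4746°
wrap1 = π − 2β = 186.9492°
wrap2 = π + 2β = 173.0508°

wrap1=186.95_deg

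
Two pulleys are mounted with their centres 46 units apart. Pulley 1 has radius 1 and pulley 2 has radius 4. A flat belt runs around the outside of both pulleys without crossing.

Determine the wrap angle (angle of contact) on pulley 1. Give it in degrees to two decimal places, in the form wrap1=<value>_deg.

open belt: β = asin((r2−r1)/C) = asin(3/46) = 3.7393°
wrap1 = π − 2β = 172.5213°
wrap2 = π + 2β = 187.4787°

wrap1=172.52_deg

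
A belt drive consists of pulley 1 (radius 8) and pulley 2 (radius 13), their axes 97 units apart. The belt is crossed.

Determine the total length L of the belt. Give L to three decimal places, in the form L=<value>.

L=264.538

crossed belt: β = asin((r1+r2)/C) = asin(21/97) = 12.5032°
wrap1 = wrap2 = π + 2β = 205.0065°
tangent length = C·cosβ = 94.6995
L = (r1+r2)·wrap + 2·C·cosβ = 21·3.5780 + 2·94.6995 = 264.5378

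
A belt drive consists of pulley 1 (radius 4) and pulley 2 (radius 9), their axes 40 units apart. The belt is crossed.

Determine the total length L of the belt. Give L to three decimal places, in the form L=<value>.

L=125.104

crossed belt: β = asin((r1+r2)/C) = asin(13/40) = 18.9656°
wrap1 = wrap2 = π + 2β = 217.9311°
tangent length = C·cosβ = 37.8286
L = (r1+r2)·wrap + 2·C·cosβ = 13·3.8036 + 2·37.8286 = 125.1041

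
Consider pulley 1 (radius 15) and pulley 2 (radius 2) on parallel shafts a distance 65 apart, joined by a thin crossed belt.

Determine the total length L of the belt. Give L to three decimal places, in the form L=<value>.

crossed belt: β = asin((r1+r2)/C) = asin(17/65) = 15.1614°
wrap1 = wrap2 = π + 2β = 210.3227°
tangent length = C·cosβ = 62.7375
L = (r1+r2)·wrap + 2·C·cosβ = 17·3.6708 + 2·62.7375 = 187.8791

L=187.879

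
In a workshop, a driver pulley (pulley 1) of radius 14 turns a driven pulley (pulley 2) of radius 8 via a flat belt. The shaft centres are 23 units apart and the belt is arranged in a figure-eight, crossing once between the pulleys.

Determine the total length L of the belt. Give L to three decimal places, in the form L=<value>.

L=138.624

crossed belt: β = asin((r1+r2)/C) = asin(22/23) = 73.0426°
wrap1 = wrap2 = π + 2β = 326.0851°
tangent length = C·cosβ = 6.7082
L = (r1+r2)·wrap + 2·C·cosβ = 22·5.6913 + 2·6.7082 = 138.6241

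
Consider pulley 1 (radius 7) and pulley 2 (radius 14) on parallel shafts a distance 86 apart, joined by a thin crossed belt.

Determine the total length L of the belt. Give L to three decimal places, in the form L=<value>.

L=243.127

crossed belt: β = asin((r1+r2)/C) = asin(21/86) = 14.1337°
wrap1 = wrap2 = π + 2β = 208.2675°
tangent length = C·cosβ = 83.3966
L = (r1+r2)·wrap + 2·C·cosβ = 21·3.6350 + 2·83.3966 = 243.1273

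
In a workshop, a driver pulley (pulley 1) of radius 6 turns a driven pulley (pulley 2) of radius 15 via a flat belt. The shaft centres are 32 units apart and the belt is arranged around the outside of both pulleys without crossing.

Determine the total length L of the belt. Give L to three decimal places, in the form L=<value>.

L=132.522

open belt: β = asin((r2−r1)/C) = asin(9/32) = 16.3348°
wrap1 = π − 2β = 147.3304°
wrap2 = π + 2β = 212.6696°
tangent length = C·cosβ = 30.7083
L = r1·wrap1 + r2·wrap2 + 2·C·cosβ = 6·2.5714 + 15·3.7118 + 2·30.7083 = 132.5218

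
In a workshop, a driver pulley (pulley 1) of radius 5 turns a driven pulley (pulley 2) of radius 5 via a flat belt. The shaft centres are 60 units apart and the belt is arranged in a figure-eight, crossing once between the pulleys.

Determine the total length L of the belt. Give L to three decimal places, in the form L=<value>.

crossed belt: β = asin((r1+r2)/C) = asin(10/60) = 9.5941°
wrap1 = wrap2 = π + 2β = 199.1881°
tangent length = C·cosβ = 59.1608
L = (r1+r2)·wrap + 2·C·cosβ = 10·3.4765 + 2·59.1608 = 153.0865

L=153.086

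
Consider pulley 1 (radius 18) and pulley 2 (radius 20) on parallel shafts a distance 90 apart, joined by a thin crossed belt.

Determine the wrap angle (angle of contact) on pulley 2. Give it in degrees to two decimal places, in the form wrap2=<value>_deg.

wrap2=229.95_deg

crossed belt: β = asin((r1+r2)/C) = asin(38/90) = 24.9750°
wrap1 = wrap2 = π + 2β = 229.9499°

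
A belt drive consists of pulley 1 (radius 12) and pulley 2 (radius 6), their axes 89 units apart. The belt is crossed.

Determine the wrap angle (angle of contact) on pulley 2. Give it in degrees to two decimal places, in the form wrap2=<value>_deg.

crossed belt: β = asin((r1+r2)/C) = asin(18/89) = 11.6684°
wrap1 = wrap2 = π + 2β = 203.3368°

wrap2=203.34_deg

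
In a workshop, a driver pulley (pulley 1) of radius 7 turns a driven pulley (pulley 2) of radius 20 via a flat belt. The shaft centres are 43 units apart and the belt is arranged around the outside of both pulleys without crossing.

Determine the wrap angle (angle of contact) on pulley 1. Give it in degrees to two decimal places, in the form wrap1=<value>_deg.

wrap1=144.81_deg

open belt: β = asin((r2−r1)/C) = asin(13/43) = 17.5973°
wrap1 = π − 2β = 144.8053°
wrap2 = π + 2β = 215.1947°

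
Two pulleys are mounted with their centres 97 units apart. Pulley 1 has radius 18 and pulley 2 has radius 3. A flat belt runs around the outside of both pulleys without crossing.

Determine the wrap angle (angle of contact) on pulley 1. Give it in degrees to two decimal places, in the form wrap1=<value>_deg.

open belt: β = asin((r2−r1)/C) = asin(-15/97) = -8.8959°
wrap1 = π − 2β = 197.7917°
wrap2 = π + 2β = 162.2083°

wrap1=197.79_deg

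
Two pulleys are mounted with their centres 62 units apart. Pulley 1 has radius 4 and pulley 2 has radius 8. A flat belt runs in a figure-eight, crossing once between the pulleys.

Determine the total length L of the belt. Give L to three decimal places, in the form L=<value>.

crossed belt: β = asin((r1+r2)/C) = asin(12/62) = 11.1599°
wrap1 = wrap2 = π + 2β = 202.3199°
tangent length = C·cosβ = 60.8276
L = (r1+r2)·wrap + 2·C·cosβ = 12·3.5311 + 2·60.8276 = 164.0290

L=164.029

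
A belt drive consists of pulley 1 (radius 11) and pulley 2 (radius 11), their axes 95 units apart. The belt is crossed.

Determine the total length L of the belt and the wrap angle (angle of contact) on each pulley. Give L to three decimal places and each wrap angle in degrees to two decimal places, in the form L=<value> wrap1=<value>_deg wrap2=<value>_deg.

crossed belt: β = asin((r1+r2)/C) = asin(22/95) = 13.3900°
wrap1 = wrap2 = π + 2β = 206.7801°
tangent length = C·cosβ = 92.4175
L = (r1+r2)·wrap + 2·C·cosβ = 22·3.6090 + 2·92.4175 = 264.2329

L=264.233 wrap1=206.78_deg wrap2=206.78_deg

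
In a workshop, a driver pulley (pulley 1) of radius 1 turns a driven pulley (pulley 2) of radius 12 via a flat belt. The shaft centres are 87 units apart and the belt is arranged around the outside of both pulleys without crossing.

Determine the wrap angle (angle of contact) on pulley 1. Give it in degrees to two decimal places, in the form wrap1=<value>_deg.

open belt: β = asin((r2−r1)/C) = asin(11/87) = 7.2637°
wrap1 = π − 2β = 165.4725°
wrap2 = π + 2β = 194.5275°

wrap1=165.47_deg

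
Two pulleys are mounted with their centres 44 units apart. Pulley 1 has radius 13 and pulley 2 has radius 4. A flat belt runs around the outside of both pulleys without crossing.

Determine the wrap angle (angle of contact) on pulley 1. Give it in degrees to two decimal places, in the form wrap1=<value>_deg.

wrap1=203.61_deg

open belt: β = asin((r2−r1)/C) = asin(-9/44) = -11.8029°
wrap1 = π − 2β = 203.6058°
wrap2 = π + 2β = 156.3942°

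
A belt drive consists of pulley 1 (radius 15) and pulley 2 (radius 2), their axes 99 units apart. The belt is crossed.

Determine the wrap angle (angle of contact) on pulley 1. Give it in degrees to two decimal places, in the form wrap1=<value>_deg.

wrap1=199.78_deg

crossed belt: β = asin((r1+r2)/C) = asin(17/99) = 9.8877°
wrap1 = wrap2 = π + 2β = 199.7753°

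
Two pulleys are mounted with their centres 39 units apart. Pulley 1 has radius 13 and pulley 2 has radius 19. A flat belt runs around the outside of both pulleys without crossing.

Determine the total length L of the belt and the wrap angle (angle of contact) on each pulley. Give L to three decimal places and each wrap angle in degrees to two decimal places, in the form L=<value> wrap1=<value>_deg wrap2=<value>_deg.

L=179.456 wrap1=162.30_deg wrap2=197.70_deg

open belt: β = asin((r2−r1)/C) = asin(6/39) = 8.8499°
wrap1 = π − 2β = 162.3002°
wrap2 = π + 2β = 197.6998°
tangent length = C·cosβ = 38.5357
L = r1·wrap1 + r2·wrap2 + 2·C·cosβ = 13·2.8327 + 19·3.4505 + 2·38.5357 = 179.4559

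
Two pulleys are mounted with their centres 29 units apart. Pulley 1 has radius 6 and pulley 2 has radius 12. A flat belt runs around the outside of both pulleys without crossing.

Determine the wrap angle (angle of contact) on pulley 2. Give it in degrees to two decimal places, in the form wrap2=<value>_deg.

open belt: β = asin((r2−r1)/C) = asin(6/29) = 11.9405°
wrap1 = π − 2β = 156.1189°
wrap2 = π + 2β = 203.8811°

wrap2=203.88_deg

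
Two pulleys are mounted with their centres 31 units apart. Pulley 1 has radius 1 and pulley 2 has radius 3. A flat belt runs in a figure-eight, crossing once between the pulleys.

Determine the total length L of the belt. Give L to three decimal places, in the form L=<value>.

L=75.083

crossed belt: β = asin((r1+r2)/C) = asin(4/31) = 7.4137°
wrap1 = wrap2 = π + 2β = 194.8273°
tangent length = C·cosβ = 30.7409
L = (r1+r2)·wrap + 2·C·cosβ = 4·3.4004 + 2·30.7409 = 75.0832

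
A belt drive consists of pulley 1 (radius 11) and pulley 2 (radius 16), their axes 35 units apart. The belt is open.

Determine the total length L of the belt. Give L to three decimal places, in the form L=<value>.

open belt: β = asin((r2−r1)/C) = asin(5/35) = 8.2132°
wrap1 = π − 2β = 163.5736°
wrap2 = π + 2β = 196.4264°
tangent length = C·cosβ = 34.6410
L = r1·wrap1 + r2·wrap2 + 2·C·cosβ = 11·2.8549 + 16·3.4283 + 2·34.6410 = 155.5385

L=155.539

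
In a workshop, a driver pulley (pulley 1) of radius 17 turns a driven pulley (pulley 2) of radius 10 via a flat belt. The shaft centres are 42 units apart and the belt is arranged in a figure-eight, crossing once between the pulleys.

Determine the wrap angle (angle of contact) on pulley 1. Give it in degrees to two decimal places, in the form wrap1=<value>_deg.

crossed belt: β = asin((r1+r2)/C) = asin(27/42) = 40.0052°
wrap1 = wrap2 = π + 2β = 260.0104°

wrap1=260.01_deg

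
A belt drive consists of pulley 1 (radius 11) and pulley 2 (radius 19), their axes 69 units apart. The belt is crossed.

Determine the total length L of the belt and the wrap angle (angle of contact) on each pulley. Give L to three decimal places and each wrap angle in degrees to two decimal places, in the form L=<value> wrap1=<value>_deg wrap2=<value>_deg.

L=245.509 wrap1=231.54_deg wrap2=231.54_deg

crossed belt: β = asin((r1+r2)/C) = asin(30/69) = 25.7715°
wrap1 = wrap2 = π + 2β = 231.5429°
tangent length = C·cosβ = 62.1369
L = (r1+r2)·wrap + 2·C·cosβ = 30·4.0412 + 2·62.1369 = 245.5095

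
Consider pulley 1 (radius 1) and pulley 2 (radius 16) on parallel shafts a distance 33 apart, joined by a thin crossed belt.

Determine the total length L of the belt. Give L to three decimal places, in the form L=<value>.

crossed belt: β = asin((r1+r2)/C) = asin(17/33) = 31.0076°
wrap1 = wrap2 = π + 2β = 242.0152°
tangent length = C·cosβ = 28.2843
L = (r1+r2)·wrap + 2·C·cosβ = 17·4.2240 + 2·28.2843 = 128.3759

L=128.376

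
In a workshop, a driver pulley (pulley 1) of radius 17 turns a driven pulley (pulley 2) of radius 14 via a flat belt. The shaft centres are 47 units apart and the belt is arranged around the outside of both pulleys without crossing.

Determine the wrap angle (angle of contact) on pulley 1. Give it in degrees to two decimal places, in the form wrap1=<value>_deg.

wrap1=187.32_deg

open belt: β = asin((r2−r1)/C) = asin(-3/47) = -3.6597°
wrap1 = π − 2β = 187.3193°
wrap2 = π + 2β = 172.6807°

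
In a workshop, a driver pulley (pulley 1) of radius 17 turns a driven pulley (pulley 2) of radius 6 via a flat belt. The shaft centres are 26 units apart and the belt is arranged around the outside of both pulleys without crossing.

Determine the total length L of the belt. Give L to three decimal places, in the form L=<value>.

open belt: β = asin((r2−r1)/C) = asin(-11/26) = -25.0290°
wrap1 = π − 2β = 230.0580°
wrap2 = π + 2β = 129.9420°
tangent length = C·cosβ = 23.5584
L = r1·wrap1 + r2·wrap2 + 2·C·cosβ = 17·4.0153 + 6·2.2679 + 2·23.5584 = 128.9840

L=128.984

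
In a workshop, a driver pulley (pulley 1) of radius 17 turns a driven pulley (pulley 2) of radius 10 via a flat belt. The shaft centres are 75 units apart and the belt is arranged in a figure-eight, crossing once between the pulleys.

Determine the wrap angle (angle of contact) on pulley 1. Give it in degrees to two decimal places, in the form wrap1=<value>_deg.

crossed belt: β = asin((r1+r2)/C) = asin(27/75) = 21.1002°
wrap1 = wrap2 = π + 2β = 222.2004°

wrap1=222.20_deg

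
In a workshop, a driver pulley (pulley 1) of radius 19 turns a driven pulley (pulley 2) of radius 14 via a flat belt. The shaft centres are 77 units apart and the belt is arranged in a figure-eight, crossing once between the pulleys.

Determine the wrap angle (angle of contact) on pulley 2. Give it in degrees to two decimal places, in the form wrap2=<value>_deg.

wrap2=230.75_deg

crossed belt: β = asin((r1+r2)/C) = asin(33/77) = 25.3769°
wrap1 = wrap2 = π + 2β = 230.7539°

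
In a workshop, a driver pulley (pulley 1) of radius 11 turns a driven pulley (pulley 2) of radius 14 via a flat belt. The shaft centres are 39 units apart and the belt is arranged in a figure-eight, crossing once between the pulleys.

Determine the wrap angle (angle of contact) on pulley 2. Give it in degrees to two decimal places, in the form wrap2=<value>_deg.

wrap2=259.74_deg

crossed belt: β = asin((r1+r2)/C) = asin(25/39) = 39.8683°
wrap1 = wrap2 = π + 2β = 259.7367°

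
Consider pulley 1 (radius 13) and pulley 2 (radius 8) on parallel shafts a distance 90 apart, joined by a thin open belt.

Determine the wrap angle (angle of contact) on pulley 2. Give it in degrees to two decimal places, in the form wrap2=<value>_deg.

wrap2=173.63_deg

open belt: β = asin((r2−r1)/C) = asin(-5/90) = -3.1847°
wrap1 = π − 2β = 186.3695°
wrap2 = π + 2β = 173.6305°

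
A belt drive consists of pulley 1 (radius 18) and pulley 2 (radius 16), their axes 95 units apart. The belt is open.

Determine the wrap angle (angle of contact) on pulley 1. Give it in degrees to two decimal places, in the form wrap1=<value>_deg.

wrap1=182.41_deg

open belt: β = asin((r2−r1)/C) = asin(-2/95) = -1.2063°
wrap1 = π − 2β = 182.4126°
wrap2 = π + 2β = 177.5874°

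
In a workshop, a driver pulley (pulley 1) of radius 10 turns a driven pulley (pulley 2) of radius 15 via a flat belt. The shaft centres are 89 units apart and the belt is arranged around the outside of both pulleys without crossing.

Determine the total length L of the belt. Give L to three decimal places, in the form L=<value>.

open belt: β = asin((r2−r1)/C) = asin(5/89) = 3.2206°
wrap1 = π − 2β = 173.5589°
wrap2 = π + 2β = 186.4411°
tangent length = C·cosβ = 88.8594
L = r1·wrap1 + r2·wrap2 + 2·C·cosβ = 10·3.0292 + 15·3.2540 + 2·88.8594 = 256.8208

L=256.821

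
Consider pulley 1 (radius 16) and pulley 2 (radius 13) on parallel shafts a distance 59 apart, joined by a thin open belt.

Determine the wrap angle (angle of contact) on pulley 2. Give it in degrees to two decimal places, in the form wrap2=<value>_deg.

wrap2=174.17_deg

open belt: β = asin((r2−r1)/C) = asin(-3/59) = -2.9146°
wrap1 = π − 2β = 185.8292°
wrap2 = π + 2β = 174.1708°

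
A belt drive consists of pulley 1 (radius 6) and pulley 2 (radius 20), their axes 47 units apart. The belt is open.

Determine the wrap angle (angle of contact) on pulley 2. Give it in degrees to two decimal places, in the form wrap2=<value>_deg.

open belt: β = asin((r2−r1)/C) = asin(14/47) = 17.3299°
wrap1 = π − 2β = 145.3403°
wrap2 = π + 2β = 214.6597°

wrap2=214.66_deg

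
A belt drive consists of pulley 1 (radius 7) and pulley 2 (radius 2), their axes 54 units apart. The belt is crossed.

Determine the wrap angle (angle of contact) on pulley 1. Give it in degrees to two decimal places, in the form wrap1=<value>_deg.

crossed belt: β = asin((r1+r2)/C) = asin(9/54) = 9.5941°
wrap1 = wrap2 = π + 2β = 199.1881°

wrap1=199.19_deg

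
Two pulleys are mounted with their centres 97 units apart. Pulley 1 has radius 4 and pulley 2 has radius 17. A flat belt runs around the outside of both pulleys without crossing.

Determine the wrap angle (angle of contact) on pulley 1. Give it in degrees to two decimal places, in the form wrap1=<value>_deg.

open belt: β = asin((r2−r1)/C) = asin(13/97) = 7.7020°
wrap1 = π − 2β = 164.5960°
wrap2 = π + 2β = 195.4040°

wrap1=164.60_deg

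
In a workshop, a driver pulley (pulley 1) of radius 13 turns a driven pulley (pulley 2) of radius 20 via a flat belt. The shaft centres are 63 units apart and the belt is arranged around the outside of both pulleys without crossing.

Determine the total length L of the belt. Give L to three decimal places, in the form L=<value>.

L=230.451

open belt: β = asin((r2−r1)/C) = asin(7/63) = 6.3794°
wrap1 = π − 2β = 167.2413°
wrap2 = π + 2β = 192.7587°
tangent length = C·cosβ = 62.6099
L = r1·wrap1 + r2·wrap2 + 2·C·cosβ = 13·2.9189 + 20·3.3643 + 2·62.6099 = 230.4511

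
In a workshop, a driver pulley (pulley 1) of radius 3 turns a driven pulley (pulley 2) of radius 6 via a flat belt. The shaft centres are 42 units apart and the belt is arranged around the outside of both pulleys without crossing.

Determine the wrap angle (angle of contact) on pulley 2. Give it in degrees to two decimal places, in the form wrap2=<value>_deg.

wrap2=188.19_deg

open belt: β = asin((r2−r1)/C) = asin(3/42) = 4.0960°
wrap1 = π − 2β = 171.8079°
wrap2 = π + 2β = 188.1921°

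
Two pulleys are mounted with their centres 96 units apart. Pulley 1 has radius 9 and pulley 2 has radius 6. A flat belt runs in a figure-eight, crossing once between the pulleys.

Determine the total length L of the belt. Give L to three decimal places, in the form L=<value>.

L=241.472

crossed belt: β = asin((r1+r2)/C) = asin(15/96) = 8.9893°
wrap1 = wrap2 = π + 2β = 197.9786°
tangent length = C·cosβ = 94.8209
L = (r1+r2)·wrap + 2·C·cosβ = 15·3.4554 + 2·94.8209 = 241.4724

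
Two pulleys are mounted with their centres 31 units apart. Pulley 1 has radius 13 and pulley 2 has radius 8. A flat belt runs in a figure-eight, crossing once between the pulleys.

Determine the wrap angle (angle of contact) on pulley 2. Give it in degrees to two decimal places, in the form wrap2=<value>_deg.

wrap2=265.28_deg

crossed belt: β = asin((r1+r2)/C) = asin(21/31) = 42.6423°
wrap1 = wrap2 = π + 2β = 265.2846°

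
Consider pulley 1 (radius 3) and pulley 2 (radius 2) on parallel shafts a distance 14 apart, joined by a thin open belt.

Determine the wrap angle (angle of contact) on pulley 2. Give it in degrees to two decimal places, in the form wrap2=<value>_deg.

wrap2=171.81_deg

open belt: β = asin((r2−r1)/C) = asin(-1/14) = -4.0960°
wrap1 = π − 2β = 188.1921°
wrap2 = π + 2β = 171.8079°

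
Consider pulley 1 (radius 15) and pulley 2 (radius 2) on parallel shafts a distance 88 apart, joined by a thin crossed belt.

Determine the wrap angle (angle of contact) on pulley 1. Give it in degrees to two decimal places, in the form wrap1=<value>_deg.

wrap1=202.28_deg

crossed belt: β = asin((r1+r2)/C) = asin(17/88) = 11.1385°
wrap1 = wrap2 = π + 2β = 202.2771°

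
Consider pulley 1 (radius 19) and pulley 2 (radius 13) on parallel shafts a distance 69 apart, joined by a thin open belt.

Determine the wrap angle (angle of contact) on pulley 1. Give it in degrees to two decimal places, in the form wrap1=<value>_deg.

open belt: β = asin((r2−r1)/C) = asin(-6/69) = -4.9885°
wrap1 = π − 2β = 189.9771°
wrap2 = π + 2β = 170.0229°

wrap1=189.98_deg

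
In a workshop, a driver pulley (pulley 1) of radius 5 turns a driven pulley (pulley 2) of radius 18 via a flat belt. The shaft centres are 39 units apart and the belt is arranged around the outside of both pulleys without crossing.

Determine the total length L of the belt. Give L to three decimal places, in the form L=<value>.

open belt: β = asin((r2−r1)/C) = asin(13/39) = 19.4712°
wrap1 = π − 2β = 141.0576°
wrap2 = π + 2β = 218.9424°
tangent length = C·cosβ = 36.7696
L = r1·wrap1 + r2·wrap2 + 2·C·cosβ = 5·2.4619 + 18·3.8213 + 2·36.7696 = 154.6315

L=154.631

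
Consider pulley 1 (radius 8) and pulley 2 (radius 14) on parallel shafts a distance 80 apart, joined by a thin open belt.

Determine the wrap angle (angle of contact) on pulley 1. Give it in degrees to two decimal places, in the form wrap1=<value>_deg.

open belt: β = asin((r2−r1)/C) = asin(6/80) = 4.3012°
wrap1 = π − 2β = 171.3976°
wrap2 = π + 2β = 188.6024°

wrap1=171.40_deg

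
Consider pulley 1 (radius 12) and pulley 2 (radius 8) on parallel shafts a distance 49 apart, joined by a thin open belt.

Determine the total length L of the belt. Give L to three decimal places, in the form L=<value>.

L=161.159

open belt: β = asin((r2−r1)/C) = asin(-4/49) = -4.6824°
wrap1 = π − 2β = 189.3648°
wrap2 = π + 2β = 170.6352°
tangent length = C·cosβ = 48.8365
L = r1·wrap1 + r2·wrap2 + 2·C·cosβ = 12·3.3050 + 8·2.9781 + 2·48.8365 = 161.1586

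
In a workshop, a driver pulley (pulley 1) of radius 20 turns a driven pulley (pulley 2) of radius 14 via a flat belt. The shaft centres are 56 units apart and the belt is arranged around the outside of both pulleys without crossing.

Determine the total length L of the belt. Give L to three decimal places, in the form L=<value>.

L=219.458

open belt: β = asin((r2−r1)/C) = asin(-6/56) = -6.1506°
wrap1 = π − 2β = 192.3013°
wrap2 = π + 2β = 167.6987°
tangent length = C·cosβ = 55.6776
L = r1·wrap1 + r2·wrap2 + 2·C·cosβ = 20·3.3563 + 14·2.9269 + 2·55.6776 = 219.4576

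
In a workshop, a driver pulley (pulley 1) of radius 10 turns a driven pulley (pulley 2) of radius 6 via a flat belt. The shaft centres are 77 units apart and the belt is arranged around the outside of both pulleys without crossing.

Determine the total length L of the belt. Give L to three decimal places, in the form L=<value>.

L=204.473

open belt: β = asin((r2−r1)/C) = asin(-4/77) = -2.9777°
wrap1 = π − 2β = 185.9555°
wrap2 = π + 2β = 174.0445°
tangent length = C·cosβ = 76.8960
L = r1·wrap1 + r2·wrap2 + 2·C·cosβ = 10·3.2455 + 6·3.0376 + 2·76.8960 = 204.4733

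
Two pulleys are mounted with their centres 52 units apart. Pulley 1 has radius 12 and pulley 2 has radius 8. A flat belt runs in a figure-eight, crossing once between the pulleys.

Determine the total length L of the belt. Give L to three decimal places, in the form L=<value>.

L=174.623

crossed belt: β = asin((r1+r2)/C) = asin(20/52) = 22.6199°
wrap1 = wrap2 = π + 2β = 225.2397°
tangent length = C·cosβ = 48.0000
L = (r1+r2)·wrap + 2·C·cosβ = 20·3.9312 + 2·48.0000 = 174.6235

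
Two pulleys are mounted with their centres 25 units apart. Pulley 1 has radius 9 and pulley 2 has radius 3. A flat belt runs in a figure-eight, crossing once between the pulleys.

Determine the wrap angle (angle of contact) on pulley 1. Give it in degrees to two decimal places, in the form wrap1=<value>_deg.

crossed belt: β = asin((r1+r2)/C) = asin(12/25) = 28.6854°
wrap1 = wrap2 = π + 2β = 237.3708°

wrap1=237.37_deg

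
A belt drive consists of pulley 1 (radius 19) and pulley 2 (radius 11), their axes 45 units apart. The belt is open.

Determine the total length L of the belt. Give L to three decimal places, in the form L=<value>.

open belt: β = asin((r2−r1)/C) = asin(-8/45) = -10.2403°
wrap1 = π − 2β = 200.4807°
wrap2 = π + 2β = 159.5193°
tangent length = C·cosβ = 44.2832
L = r1·wrap1 + r2·wrap2 + 2·C·cosβ = 19·3.4990 + 11·2.7841 + 2·44.2832 = 185.6738

L=185.674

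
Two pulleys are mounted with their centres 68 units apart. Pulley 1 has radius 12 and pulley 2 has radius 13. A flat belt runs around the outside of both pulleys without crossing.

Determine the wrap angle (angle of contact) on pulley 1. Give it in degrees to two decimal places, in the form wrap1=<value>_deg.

wrap1=178.31_deg

open belt: β = asin((r2−r1)/C) = asin(1/68) = 0.8426°
wrap1 = π − 2β = 178.3148°
wrap2 = π + 2β = 181.6852°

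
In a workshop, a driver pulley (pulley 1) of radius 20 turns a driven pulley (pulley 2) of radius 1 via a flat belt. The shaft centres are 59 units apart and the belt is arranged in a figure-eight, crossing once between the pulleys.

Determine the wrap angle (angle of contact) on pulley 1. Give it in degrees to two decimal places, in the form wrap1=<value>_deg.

crossed belt: β = asin((r1+r2)/C) = asin(21/59) = 20.8506°
wrap1 = wrap2 = π + 2β = 221.7012°

wrap1=221.70_deg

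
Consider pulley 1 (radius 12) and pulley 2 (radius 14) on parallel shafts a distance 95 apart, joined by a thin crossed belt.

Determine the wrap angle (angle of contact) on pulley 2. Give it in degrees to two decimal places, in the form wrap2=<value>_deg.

wrap2=211.77_deg

crossed belt: β = asin((r1+r2)/C) = asin(26/95) = 15.8836°
wrap1 = wrap2 = π + 2β = 211.7672°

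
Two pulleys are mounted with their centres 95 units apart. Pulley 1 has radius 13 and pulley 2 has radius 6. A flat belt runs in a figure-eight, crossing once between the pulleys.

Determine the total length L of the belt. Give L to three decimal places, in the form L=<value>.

crossed belt: β = asin((r1+r2)/C) = asin(19/95) = 11.5370°
wrap1 = wrap2 = π + 2β = 203.0739°
tangent length = C·cosβ = 93.0806
L = (r1+r2)·wrap + 2·C·cosβ = 19·3.5443 + 2·93.0806 = 253.5031

L=253.503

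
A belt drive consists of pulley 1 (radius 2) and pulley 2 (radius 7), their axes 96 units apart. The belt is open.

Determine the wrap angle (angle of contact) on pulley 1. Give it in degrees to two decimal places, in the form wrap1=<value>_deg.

wrap1=174.03_deg

open belt: β = asin((r2−r1)/C) = asin(5/96) = 2.9855°
wrap1 = π − 2β = 174.0290°
wrap2 = π + 2β = 185.9710°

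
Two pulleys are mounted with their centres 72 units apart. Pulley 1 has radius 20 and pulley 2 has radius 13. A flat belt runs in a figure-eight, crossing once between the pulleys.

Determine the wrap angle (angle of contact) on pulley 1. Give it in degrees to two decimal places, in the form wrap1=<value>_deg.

crossed belt: β = asin((r1+r2)/C) = asin(33/72) = 27.2796°
wrap1 = wrap2 = π + 2β = 234.5592°

wrap1=234.56_deg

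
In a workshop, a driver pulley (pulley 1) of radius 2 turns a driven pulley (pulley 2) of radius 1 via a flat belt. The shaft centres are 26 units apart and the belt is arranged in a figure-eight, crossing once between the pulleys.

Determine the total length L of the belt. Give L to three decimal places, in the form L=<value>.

crossed belt: β = asin((r1+r2)/C) = asin(3/26) = 6.6258°
wrap1 = wrap2 = π + 2β = 193.2516°
tangent length = C·cosβ = 25.8263
L = (r1+r2)·wrap + 2·C·cosβ = 3·3.3729 + 2·25.8263 = 61.7713

L=61.771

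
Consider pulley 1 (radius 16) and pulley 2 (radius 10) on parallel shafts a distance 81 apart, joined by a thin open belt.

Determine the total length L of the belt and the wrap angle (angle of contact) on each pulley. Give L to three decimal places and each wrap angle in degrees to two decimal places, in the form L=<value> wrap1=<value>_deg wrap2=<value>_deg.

L=244.126 wrap1=188.50_deg wrap2=171.50_deg

open belt: β = asin((r2−r1)/C) = asin(-6/81) = -4.2480°
wrap1 = π − 2β = 188.4960°
wrap2 = π + 2β = 171.5040°
tangent length = C·cosβ = 80.7775
L = r1·wrap1 + r2·wrap2 + 2·C·cosβ = 16·3.2899 + 10·2.9933 + 2·80.7775 = 244.1261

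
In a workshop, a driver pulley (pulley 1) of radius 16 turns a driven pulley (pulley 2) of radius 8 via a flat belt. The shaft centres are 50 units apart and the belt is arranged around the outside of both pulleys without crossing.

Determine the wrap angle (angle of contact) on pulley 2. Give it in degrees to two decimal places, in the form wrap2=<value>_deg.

wrap2=161.59_deg

open belt: β = asin((r2−r1)/C) = asin(-8/50) = -9.2069°
wrap1 = π − 2β = 198.4138°
wrap2 = π + 2β = 161.5862°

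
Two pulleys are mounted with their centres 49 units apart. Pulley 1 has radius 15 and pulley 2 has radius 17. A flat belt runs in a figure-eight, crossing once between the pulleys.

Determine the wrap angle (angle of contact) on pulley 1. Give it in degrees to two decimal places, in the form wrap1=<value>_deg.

wrap1=261.55_deg

crossed belt: β = asin((r1+r2)/C) = asin(32/49) = 40.7728°
wrap1 = wrap2 = π + 2β = 261.5456°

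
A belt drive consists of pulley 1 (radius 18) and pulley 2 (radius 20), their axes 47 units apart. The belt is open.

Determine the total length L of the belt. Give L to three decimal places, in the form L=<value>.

open belt: β = asin((r2−r1)/C) = asin(2/47) = 2.4389°
wrap1 = π − 2β = 175.1223°
wrap2 = π + 2β = 184.8777°
tangent length = C·cosβ = 46.9574
L = r1·wrap1 + r2·wrap2 + 2·C·cosβ = 18·3.0565 + 20·3.2267 + 2·46.9574 = 213.4656

L=213.466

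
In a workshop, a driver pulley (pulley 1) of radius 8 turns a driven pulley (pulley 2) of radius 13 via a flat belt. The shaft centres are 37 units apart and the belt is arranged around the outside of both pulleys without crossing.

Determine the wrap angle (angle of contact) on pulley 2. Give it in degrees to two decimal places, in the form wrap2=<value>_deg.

open belt: β = asin((r2−r1)/C) = asin(5/37) = 7.7664°
wrap1 = π − 2β = 164.4671°
wrap2 = π + 2β = 195.5329°

wrap2=195.53_deg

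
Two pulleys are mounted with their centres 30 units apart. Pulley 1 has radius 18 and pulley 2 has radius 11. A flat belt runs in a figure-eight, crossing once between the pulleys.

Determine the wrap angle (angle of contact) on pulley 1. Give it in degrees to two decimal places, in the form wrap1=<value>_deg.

crossed belt: β = asin((r1+r2)/C) = asin(29/30) = 75.1649°
wrap1 = wrap2 = π + 2β = 330.3298°

wrap1=330.33_deg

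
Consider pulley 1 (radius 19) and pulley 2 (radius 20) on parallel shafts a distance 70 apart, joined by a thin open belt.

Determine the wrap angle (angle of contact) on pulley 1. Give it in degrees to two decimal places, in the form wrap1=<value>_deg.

open belt: β = asin((r2−r1)/C) = asin(1/70) = 0.8185°
wrap1 = π − 2β = 178.3629°
wrap2 = π + 2β = 181.6371°

wrap1=178.36_deg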